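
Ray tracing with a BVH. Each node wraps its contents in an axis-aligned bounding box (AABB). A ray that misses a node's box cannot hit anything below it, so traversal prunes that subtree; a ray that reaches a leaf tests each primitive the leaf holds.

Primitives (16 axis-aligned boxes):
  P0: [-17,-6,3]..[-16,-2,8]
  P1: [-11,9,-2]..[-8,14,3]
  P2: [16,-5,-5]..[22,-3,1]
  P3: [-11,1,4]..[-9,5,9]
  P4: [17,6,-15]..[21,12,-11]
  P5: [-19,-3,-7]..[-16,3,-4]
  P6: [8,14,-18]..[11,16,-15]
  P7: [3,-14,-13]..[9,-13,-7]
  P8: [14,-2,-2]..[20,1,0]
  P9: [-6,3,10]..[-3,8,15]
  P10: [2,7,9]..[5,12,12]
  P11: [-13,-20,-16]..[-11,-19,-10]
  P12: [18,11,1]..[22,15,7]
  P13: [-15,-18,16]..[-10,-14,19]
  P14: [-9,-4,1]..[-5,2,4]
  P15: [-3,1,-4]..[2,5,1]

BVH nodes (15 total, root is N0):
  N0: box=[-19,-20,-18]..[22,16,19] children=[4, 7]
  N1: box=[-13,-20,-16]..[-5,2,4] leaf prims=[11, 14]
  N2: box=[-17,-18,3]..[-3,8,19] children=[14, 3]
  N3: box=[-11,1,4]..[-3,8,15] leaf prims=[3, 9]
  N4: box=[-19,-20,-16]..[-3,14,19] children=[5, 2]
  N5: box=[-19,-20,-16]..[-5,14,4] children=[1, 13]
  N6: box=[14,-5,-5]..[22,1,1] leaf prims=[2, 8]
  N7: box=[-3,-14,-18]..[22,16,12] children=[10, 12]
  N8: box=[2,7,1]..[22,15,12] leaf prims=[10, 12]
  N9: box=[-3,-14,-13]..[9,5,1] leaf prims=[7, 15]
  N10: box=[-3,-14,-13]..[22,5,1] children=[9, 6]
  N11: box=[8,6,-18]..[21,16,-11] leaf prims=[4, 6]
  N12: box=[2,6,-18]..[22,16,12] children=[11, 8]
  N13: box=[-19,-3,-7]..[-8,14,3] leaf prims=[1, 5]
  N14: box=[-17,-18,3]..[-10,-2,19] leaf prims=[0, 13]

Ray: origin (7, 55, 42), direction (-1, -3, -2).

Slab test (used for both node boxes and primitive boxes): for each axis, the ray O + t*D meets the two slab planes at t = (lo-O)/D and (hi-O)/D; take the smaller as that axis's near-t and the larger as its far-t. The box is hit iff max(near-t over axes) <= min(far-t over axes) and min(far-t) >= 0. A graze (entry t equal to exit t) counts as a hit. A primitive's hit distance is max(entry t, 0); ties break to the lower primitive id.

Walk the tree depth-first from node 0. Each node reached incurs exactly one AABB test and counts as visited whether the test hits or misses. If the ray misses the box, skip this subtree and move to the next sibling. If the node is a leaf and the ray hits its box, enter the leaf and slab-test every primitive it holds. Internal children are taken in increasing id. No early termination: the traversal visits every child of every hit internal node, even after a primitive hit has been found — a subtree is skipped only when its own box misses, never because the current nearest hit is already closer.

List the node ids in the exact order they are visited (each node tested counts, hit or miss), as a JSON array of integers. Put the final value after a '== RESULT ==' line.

Walk:
N0 x:[-15,26] y:[13,25] z:[23/2,30] -> hit [13,25], descend [4, 7]
  N4 x:[10,26] y:[41/3,25] z:[23/2,29] -> hit [41/3,25], descend [2, 5]
    N2 x:[10,24] y:[47/3,73/3] z:[23/2,39/2] -> hit [47/3,39/2], descend [3, 14]
      N3 x:[10,18] y:[47/3,18] z:[27/2,19] -> hit [47/3,18] leaf, test {P3@t=50/3, P9(miss)}
      N14 x:[17,24] y:[19,73/3] z:[23/2,39/2] -> hit [19,39/2] leaf, test {P0(miss), P13(miss)}
    N5 x:[12,26] y:[41/3,25] z:[19,29] -> hit [19,25], descend [1, 13]
      N1 x:[12,20] y:[53/3,25] z:[19,29] -> hit [19,20] leaf, test {P11(miss), P14(miss)}
      N13 x:[15,26] y:[41/3,58/3] z:[39/2,49/2] -> miss, prune
  N7 x:[-15,10] y:[13,23] z:[15,30] -> miss, prune

9 AABB tests over nodes [0, 4, 2, 3, 14, 5, 1, 13, 7]; 3 leaves entered; closest P3.

== RESULT ==
[0, 4, 2, 3, 14, 5, 1, 13, 7]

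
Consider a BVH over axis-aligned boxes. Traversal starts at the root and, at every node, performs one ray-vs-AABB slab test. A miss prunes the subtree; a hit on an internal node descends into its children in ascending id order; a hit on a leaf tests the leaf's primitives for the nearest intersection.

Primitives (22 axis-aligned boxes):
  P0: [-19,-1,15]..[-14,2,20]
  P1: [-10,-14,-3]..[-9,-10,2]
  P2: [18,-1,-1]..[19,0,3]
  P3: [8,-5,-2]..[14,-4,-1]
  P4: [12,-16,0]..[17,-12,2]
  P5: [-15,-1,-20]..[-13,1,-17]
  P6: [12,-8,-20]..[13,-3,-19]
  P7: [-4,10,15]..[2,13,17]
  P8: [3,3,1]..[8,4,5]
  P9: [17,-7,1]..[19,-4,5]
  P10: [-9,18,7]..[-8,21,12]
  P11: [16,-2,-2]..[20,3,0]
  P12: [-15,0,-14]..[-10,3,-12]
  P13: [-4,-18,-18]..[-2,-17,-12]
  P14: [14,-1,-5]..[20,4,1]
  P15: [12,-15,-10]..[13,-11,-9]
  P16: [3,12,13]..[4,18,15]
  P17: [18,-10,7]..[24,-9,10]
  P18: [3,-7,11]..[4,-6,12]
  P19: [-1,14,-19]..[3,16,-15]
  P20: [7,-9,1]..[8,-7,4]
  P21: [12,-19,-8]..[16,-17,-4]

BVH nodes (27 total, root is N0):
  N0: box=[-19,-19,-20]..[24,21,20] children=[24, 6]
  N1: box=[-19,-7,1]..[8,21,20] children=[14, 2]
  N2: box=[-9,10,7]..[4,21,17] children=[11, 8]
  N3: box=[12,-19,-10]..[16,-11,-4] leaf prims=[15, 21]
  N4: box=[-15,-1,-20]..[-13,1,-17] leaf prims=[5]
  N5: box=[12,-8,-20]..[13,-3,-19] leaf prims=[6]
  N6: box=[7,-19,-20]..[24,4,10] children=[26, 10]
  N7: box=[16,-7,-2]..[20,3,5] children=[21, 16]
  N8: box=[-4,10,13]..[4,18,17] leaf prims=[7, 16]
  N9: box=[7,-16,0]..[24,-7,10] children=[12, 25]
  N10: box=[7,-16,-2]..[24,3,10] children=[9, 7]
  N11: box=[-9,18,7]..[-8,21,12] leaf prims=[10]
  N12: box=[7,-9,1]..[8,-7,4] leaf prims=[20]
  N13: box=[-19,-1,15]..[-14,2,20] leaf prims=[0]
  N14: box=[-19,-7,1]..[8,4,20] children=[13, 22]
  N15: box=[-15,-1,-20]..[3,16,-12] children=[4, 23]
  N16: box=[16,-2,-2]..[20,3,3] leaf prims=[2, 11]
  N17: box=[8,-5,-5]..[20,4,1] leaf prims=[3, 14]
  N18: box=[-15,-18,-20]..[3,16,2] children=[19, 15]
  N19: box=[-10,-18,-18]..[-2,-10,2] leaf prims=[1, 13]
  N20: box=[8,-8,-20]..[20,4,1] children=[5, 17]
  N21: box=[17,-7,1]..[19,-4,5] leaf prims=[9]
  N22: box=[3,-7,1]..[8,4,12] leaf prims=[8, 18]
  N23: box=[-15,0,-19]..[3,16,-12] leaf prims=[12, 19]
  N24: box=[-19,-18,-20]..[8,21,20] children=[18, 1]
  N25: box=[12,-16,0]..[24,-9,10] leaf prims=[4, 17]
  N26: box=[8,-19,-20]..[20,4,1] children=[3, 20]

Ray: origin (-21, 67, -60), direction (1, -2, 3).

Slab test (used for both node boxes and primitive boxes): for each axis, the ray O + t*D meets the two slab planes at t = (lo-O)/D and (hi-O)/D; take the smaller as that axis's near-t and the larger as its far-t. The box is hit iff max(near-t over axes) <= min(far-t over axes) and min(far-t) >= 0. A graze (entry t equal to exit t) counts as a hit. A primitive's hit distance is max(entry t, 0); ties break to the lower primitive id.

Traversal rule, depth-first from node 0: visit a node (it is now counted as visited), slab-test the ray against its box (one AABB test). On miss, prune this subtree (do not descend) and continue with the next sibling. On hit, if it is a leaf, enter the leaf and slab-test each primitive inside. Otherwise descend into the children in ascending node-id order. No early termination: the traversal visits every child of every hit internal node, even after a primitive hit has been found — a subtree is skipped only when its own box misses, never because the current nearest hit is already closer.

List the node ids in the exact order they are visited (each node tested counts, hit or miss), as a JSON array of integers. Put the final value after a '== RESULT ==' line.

Traverse from the root:
N0 x:[2,45] y:[23,43] z:[40/3,80/3] -> hit [23,80/3], descend [6, 24]
  N6 x:[28,45] y:[63/2,43] z:[40/3,70/3] -> miss, prune
  N24 x:[2,29] y:[23,85/2] z:[40/3,80/3] -> hit [23,80/3], descend [1, 18]
    N1 x:[2,29] y:[23,37] z:[61/3,80/3] -> hit [23,80/3], descend [2, 14]
      N2 x:[12,25] y:[23,57/2] z:[67/3,77/3] -> hit [23,25], descend [8, 11]
        N8 x:[17,25] y:[49/2,57/2] z:[73/3,77/3] -> hit [49/2,25] leaf, test {P7(miss), P16@t=49/2}
        N11 x:[12,13] y:[23,49/2] z:[67/3,24] -> miss, prune
      N14 x:[2,29] y:[63/2,37] z:[61/3,80/3] -> miss, prune
    N18 x:[6,24] y:[51/2,85/2] z:[40/3,62/3] -> miss, prune

order=[0, 6, 24, 1, 2, 8, 11, 14, 18]  |boxes|=9  |leaves|=1  hit=P16

== RESULT ==
[0, 6, 24, 1, 2, 8, 11, 14, 18]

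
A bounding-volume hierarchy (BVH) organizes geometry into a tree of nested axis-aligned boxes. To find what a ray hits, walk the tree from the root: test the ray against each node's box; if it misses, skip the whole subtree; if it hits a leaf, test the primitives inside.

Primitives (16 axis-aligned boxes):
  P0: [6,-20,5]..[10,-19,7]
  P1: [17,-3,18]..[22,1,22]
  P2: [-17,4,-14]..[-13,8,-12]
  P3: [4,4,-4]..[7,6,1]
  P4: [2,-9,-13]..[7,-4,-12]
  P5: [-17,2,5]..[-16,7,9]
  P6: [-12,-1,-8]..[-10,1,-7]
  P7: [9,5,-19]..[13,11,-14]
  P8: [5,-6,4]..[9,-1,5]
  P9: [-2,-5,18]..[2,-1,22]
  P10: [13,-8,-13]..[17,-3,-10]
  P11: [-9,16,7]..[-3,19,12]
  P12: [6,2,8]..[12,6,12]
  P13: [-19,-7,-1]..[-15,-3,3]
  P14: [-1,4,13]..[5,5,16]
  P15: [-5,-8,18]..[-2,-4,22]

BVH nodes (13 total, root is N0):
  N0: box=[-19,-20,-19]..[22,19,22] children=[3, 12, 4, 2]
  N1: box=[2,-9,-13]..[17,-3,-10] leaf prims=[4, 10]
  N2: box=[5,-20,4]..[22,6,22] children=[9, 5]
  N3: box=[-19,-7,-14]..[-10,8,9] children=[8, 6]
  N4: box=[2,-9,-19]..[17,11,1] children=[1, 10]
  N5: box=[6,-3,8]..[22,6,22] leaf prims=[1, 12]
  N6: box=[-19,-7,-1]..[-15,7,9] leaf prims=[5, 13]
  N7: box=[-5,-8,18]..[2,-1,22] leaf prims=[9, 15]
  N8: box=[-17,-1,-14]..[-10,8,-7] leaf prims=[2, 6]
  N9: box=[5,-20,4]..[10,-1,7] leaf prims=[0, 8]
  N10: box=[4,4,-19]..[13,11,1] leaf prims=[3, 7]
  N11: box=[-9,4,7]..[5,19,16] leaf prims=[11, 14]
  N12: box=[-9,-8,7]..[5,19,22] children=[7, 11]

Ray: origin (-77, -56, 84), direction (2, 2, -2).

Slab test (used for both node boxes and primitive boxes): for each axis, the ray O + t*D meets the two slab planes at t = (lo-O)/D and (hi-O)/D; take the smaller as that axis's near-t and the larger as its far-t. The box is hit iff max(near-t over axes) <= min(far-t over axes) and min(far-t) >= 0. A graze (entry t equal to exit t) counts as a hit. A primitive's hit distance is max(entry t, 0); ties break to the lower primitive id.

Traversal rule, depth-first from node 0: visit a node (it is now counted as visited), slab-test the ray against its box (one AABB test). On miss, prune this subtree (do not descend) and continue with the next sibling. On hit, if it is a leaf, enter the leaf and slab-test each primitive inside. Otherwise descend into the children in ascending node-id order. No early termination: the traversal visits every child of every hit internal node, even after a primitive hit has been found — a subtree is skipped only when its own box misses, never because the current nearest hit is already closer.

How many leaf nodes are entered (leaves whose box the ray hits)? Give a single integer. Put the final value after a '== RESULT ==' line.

Trace the traversal:
N0 x:[29,99/2] y:[18,75/2] z:[31,103/2] -> hit [31,75/2], descend [2, 3, 4, 12]
  N2 x:[41,99/2] y:[18,31] z:[31,40] -> miss, prune
  N3 x:[29,67/2] y:[49/2,32] z:[75/2,49] -> miss, prune
  N4 x:[79/2,47] y:[47/2,67/2] z:[83/2,103/2] -> miss, prune
  N12 x:[34,41] y:[24,75/2] z:[31,77/2] -> hit [34,75/2], descend [7, 11]
    N7 x:[36,79/2] y:[24,55/2] z:[31,33] -> miss, prune
    N11 x:[34,41] y:[30,75/2] z:[34,77/2] -> hit [34,75/2] leaf, test {P11@t=36, P14(miss)}

Visited [0, 2, 3, 4, 12, 7, 11]. Tests: 7 box, 1 leaf. Nearest: P11.

== RESULT ==
1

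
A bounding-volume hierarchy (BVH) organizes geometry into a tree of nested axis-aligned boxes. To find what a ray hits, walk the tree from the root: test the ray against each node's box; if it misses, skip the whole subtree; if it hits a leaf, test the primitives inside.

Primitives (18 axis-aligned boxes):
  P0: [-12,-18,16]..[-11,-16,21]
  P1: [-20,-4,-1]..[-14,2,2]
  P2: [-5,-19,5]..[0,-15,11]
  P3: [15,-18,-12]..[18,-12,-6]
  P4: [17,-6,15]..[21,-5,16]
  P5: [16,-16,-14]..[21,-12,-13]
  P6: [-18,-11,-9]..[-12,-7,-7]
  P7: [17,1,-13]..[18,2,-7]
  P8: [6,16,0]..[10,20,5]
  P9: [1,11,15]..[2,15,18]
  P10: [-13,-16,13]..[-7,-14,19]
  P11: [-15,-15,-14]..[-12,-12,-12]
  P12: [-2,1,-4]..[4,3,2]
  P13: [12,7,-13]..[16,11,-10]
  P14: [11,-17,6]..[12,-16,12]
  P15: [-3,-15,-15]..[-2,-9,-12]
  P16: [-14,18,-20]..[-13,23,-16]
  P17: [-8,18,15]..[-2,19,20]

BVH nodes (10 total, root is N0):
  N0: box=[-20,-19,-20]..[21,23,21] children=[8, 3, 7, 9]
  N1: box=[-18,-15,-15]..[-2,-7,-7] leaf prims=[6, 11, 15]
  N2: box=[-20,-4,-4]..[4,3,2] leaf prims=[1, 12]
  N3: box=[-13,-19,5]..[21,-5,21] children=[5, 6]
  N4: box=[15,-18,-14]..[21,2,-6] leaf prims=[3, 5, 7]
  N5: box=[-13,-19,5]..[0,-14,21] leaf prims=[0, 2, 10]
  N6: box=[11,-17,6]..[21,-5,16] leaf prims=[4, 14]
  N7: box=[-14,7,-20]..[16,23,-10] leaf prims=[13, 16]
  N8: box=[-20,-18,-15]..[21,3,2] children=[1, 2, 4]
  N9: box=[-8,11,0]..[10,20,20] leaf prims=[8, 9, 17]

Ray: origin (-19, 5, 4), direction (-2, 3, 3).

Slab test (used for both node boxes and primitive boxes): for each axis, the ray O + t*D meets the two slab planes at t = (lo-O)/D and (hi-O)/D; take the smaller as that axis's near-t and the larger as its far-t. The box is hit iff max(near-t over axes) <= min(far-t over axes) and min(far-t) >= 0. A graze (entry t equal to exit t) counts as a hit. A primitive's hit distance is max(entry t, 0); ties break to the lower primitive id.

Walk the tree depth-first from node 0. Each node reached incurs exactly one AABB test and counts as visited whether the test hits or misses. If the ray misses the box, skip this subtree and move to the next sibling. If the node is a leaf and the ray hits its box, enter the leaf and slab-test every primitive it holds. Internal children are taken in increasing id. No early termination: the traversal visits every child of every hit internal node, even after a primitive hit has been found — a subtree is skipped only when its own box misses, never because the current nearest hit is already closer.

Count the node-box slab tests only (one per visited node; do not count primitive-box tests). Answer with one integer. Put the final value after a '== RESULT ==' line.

Traverse from the root:
N0 x:[-20,1/2] y:[-8,6] z:[-8,17/3] -> hit [-8,1/2], descend [3, 7, 8, 9]
  N3 x:[-20,-3] y:[-8,-10/3] z:[1/3,17/3] -> miss, prune
  N7 x:[-35/2,-5/2] y:[2/3,6] z:[-8,-14/3] -> miss, prune
  N8 x:[-20,1/2] y:[-23/3,-2/3] z:[-19/3,-2/3] -> miss, prune
  N9 x:[-29/2,-11/2] y:[2,5] z:[-4/3,16/3] -> miss, prune

order=[0, 3, 7, 8, 9]  |boxes|=5  |leaves|=0  hit=miss

== RESULT ==
5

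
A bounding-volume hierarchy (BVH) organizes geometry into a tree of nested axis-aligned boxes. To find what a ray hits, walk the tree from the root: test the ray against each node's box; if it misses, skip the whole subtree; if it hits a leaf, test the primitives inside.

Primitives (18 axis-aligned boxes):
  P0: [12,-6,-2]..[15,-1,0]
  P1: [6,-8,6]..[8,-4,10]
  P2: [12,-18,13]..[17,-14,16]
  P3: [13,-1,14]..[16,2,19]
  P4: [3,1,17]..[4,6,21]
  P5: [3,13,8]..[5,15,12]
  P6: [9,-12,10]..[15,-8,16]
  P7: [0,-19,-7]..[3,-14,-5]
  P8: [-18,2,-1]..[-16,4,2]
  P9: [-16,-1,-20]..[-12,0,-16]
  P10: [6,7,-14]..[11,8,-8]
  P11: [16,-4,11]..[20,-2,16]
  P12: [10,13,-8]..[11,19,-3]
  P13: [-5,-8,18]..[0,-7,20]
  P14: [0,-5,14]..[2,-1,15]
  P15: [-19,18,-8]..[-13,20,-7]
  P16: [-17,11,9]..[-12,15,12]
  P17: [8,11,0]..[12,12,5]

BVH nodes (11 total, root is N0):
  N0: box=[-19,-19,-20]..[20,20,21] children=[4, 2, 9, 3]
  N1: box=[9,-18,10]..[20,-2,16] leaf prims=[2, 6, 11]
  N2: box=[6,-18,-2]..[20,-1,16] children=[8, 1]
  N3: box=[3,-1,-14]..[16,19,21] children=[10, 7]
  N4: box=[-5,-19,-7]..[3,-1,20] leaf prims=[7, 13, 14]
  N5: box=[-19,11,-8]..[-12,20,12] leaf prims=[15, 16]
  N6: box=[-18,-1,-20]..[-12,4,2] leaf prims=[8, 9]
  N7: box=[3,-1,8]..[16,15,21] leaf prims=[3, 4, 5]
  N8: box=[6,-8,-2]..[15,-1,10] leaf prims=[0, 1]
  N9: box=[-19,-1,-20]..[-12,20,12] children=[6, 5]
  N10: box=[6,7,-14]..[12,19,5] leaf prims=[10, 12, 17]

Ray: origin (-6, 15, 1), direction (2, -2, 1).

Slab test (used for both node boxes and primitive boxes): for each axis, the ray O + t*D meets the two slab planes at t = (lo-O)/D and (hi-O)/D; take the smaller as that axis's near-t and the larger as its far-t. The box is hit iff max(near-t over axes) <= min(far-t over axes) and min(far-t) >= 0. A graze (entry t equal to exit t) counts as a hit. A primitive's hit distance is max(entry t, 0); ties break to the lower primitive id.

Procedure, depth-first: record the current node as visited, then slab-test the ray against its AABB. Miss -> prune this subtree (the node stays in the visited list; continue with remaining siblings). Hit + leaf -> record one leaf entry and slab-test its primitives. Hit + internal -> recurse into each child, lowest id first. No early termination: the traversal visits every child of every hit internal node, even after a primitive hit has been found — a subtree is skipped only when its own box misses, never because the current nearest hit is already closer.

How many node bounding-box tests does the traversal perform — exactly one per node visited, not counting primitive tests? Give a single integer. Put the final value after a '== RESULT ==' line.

Walk:
N0 x:[-13/2,13] y:[-5/2,17] z:[-21,20] -> hit [-5/2,13], descend [2, 3, 4, 9]
  N2 x:[6,13] y:[8,33/2] z:[-3,15] -> hit [8,13], descend [1, 8]
    N1 x:[15/2,13] y:[17/2,33/2] z:[9,15] -> hit [9,13] leaf, test {P2(miss), P6(miss), P11(miss)}
    N8 x:[6,21/2] y:[8,23/2] z:[-3,9] -> hit [8,9] leaf, test {P0(miss), P1(miss)}
  N3 x:[9/2,11] y:[-2,8] z:[-15,20] -> hit [9/2,8], descend [7, 10]
    N7 x:[9/2,11] y:[0,8] z:[7,20] -> hit [7,8] leaf, test {P3(miss), P4(miss), P5(miss)}
    N10 x:[6,9] y:[-2,4] z:[-15,4] -> miss, prune
  N4 x:[1/2,9/2] y:[8,17] z:[-8,19] -> miss, prune
  N9 x:[-13/2,-3] y:[-5/2,8] z:[-21,11] -> miss, prune

order=[0, 2, 1, 8, 3, 7, 10, 4, 9]  |boxes|=9  |leaves|=3  hit=miss

== RESULT ==
9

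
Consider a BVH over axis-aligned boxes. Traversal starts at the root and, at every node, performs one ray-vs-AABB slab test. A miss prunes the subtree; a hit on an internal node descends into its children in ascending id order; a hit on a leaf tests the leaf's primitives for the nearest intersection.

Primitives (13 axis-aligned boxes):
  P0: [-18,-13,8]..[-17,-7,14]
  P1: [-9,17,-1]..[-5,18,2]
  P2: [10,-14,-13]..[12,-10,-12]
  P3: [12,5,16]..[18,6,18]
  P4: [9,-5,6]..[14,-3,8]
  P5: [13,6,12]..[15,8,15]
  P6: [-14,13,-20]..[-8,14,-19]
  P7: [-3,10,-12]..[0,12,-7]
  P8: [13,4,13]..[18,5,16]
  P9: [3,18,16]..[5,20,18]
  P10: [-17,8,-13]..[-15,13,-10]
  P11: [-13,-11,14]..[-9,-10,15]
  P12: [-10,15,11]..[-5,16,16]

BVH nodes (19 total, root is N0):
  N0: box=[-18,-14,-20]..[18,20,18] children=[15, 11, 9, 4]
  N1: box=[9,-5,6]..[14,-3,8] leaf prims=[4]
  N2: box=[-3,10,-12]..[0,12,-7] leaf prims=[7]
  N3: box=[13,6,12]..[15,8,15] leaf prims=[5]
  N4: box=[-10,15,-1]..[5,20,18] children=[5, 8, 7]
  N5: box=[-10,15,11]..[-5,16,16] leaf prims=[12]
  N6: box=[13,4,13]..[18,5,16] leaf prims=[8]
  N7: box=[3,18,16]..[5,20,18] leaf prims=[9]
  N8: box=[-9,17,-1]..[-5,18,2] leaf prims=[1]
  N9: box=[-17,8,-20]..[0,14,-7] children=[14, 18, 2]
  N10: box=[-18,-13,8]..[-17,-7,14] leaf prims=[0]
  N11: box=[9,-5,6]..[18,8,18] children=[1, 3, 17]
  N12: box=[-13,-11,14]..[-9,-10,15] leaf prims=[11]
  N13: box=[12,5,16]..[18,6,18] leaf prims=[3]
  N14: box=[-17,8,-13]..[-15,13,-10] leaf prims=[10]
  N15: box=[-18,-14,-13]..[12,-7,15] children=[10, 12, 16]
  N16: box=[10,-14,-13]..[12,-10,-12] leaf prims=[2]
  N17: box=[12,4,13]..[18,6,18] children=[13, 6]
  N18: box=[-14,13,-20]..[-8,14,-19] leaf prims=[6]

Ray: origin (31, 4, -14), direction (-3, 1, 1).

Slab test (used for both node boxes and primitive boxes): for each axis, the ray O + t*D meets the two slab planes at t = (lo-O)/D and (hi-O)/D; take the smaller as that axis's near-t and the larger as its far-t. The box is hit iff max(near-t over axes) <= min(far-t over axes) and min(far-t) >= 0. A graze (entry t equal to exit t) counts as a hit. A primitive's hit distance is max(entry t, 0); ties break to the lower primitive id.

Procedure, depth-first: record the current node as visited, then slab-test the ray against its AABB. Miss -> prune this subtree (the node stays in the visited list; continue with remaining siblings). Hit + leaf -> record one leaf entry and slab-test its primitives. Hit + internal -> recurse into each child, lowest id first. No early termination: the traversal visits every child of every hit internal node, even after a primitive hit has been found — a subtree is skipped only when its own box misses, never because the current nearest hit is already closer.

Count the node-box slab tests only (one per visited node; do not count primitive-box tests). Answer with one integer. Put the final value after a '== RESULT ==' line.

Walk:
N0 x:[13/3,49/3] y:[-18,16] z:[-6,32] -> hit [13/3,16], descend [4, 9, 11, 15]
  N4 x:[26/3,41/3] y:[11,16] z:[13,32] -> hit [13,41/3], descend [5, 7, 8]
    N5 x:[12,41/3] y:[11,12] z:[25,30] -> miss, prune
    N7 x:[26/3,28/3] y:[14,16] z:[30,32] -> miss, prune
    N8 x:[12,40/3] y:[13,14] z:[13,16] -> hit [13,40/3] leaf, test {P1@t=13}
  N9 x:[31/3,16] y:[4,10] z:[-6,7] -> miss, prune
  N11 x:[13/3,22/3] y:[-9,4] z:[20,32] -> miss, prune
  N15 x:[19/3,49/3] y:[-18,-11] z:[1,29] -> miss, prune

8 AABB tests over nodes [0, 4, 5, 7, 8, 9, 11, 15]; 1 leaf entered; closest P1.

== RESULT ==
8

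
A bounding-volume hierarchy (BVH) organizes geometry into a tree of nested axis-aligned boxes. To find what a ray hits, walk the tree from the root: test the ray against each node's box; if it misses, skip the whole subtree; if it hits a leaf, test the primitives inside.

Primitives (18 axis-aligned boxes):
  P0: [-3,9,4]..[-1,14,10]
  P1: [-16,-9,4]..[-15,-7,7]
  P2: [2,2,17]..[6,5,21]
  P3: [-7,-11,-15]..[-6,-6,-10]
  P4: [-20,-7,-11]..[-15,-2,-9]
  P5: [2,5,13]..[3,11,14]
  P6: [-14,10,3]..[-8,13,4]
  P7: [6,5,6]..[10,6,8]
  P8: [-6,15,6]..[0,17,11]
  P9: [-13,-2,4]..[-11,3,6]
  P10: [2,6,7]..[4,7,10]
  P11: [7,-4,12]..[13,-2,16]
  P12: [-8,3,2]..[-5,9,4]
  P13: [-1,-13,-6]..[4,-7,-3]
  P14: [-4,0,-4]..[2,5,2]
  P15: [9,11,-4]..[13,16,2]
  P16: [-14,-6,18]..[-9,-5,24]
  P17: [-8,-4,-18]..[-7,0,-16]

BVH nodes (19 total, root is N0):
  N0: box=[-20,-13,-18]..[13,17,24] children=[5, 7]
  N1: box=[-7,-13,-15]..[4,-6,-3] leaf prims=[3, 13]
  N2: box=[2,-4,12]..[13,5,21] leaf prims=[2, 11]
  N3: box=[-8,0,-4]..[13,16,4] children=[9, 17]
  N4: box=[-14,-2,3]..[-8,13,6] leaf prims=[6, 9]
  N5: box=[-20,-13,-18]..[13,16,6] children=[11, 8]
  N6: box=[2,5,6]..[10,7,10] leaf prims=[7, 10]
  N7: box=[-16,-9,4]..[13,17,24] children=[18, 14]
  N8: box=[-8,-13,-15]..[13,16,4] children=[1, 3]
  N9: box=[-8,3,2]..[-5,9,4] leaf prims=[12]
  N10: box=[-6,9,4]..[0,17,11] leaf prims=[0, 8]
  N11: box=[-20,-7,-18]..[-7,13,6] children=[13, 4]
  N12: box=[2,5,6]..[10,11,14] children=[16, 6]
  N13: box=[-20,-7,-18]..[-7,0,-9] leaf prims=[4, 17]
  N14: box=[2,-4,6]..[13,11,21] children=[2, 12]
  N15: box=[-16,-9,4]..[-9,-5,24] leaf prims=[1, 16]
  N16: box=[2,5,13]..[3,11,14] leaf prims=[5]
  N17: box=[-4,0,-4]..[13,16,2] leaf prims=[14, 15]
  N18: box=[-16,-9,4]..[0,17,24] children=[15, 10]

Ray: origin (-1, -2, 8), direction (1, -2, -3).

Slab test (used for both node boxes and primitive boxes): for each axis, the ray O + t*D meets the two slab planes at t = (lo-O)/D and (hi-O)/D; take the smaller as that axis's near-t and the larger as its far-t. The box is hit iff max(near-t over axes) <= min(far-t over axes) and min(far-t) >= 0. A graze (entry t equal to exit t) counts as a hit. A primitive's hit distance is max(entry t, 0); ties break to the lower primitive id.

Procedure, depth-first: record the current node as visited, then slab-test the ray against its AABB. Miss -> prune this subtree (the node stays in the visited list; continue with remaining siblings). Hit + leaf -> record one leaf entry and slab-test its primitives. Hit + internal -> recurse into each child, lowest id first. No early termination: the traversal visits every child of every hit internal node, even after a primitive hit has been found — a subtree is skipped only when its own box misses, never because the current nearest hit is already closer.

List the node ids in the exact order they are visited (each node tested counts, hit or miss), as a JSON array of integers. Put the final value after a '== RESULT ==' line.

Traverse from the root:
N0 x:[-19,14] y:[-19/2,11/2] z:[-16/3,26/3] -> hit [-16/3,11/2], descend [5, 7]
  N5 x:[-19,14] y:[-9,11/2] z:[2/3,26/3] -> hit [2/3,11/2], descend [8, 11]
    N8 x:[-7,14] y:[-9,11/2] z:[4/3,23/3] -> hit [4/3,11/2], descend [1, 3]
      N1 x:[-6,5] y:[2,11/2] z:[11/3,23/3] -> hit [11/3,5] leaf, test {P3(miss), P13@t=11/3}
      N3 x:[-7,14] y:[-9,-1] z:[4/3,4] -> miss, prune
    N11 x:[-19,-6] y:[-15/2,5/2] z:[2/3,26/3] -> miss, prune
  N7 x:[-15,14] y:[-19/2,7/2] z:[-16/3,4/3] -> hit [-16/3,4/3], descend [14, 18]
    N14 x:[3,14] y:[-13/2,1] z:[-13/3,2/3] -> miss, prune
    N18 x:[-15,1] y:[-19/2,7/2] z:[-16/3,4/3] -> hit [-16/3,1], descend [10, 15]
      N10 x:[-5,1] y:[-19/2,-11/2] z:[-1,4/3] -> miss, prune
      N15 x:[-15,-8] y:[3/2,7/2] z:[-16/3,4/3] -> miss, prune

order=[0, 5, 8, 1, 3, 11, 7, 14, 18, 10, 15]  |boxes|=11  |leaves|=1  hit=P13

== RESULT ==
[0, 5, 8, 1, 3, 11, 7, 14, 18, 10, 15]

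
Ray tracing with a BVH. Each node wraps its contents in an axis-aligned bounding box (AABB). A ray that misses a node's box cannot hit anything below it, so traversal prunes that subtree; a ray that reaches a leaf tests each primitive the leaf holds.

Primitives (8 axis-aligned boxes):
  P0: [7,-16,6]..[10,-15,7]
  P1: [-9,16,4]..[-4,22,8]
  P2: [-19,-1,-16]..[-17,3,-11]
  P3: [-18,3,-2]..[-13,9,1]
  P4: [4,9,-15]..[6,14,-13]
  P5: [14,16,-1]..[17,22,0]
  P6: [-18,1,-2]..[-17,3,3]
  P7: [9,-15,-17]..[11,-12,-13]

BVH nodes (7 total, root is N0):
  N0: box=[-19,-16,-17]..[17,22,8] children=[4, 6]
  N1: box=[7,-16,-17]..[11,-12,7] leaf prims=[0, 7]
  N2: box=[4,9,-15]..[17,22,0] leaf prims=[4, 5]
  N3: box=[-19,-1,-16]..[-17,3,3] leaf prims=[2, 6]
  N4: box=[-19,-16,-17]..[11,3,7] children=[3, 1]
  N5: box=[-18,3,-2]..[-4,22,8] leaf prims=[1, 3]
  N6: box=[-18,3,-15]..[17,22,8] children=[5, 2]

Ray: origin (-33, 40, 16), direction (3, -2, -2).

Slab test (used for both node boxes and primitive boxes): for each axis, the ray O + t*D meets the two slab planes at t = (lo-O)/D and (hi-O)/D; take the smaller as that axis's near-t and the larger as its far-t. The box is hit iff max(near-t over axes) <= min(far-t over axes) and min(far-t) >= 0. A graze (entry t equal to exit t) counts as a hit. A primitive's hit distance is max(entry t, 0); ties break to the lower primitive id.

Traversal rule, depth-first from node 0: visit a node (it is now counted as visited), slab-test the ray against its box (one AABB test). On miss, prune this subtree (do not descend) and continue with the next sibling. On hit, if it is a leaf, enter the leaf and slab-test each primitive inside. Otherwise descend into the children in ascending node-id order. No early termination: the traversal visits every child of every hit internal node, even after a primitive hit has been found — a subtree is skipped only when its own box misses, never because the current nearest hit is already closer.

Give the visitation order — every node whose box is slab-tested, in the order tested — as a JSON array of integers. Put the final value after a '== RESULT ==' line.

Traverse from the root:
N0 x:[14/3,50/3] y:[9,28] z:[4,33/2] -> hit [9,33/2], descend [4, 6]
  N4 x:[14/3,44/3] y:[37/2,28] z:[9/2,33/2] -> miss, prune
  N6 x:[5,50/3] y:[9,37/2] z:[4,31/2] -> hit [9,31/2], descend [2, 5]
    N2 x:[37/3,50/3] y:[9,31/2] z:[8,31/2] -> hit [37/3,31/2] leaf, test {P4(miss), P5(miss)}
    N5 x:[5,29/3] y:[9,37/2] z:[4,9] -> hit [9,9] leaf, test {P1(miss), P3(miss)}

Summary -> nodes [0, 4, 6, 2, 5]; box-tests=5; leaf-entries=2; first=miss

== RESULT ==
[0, 4, 6, 2, 5]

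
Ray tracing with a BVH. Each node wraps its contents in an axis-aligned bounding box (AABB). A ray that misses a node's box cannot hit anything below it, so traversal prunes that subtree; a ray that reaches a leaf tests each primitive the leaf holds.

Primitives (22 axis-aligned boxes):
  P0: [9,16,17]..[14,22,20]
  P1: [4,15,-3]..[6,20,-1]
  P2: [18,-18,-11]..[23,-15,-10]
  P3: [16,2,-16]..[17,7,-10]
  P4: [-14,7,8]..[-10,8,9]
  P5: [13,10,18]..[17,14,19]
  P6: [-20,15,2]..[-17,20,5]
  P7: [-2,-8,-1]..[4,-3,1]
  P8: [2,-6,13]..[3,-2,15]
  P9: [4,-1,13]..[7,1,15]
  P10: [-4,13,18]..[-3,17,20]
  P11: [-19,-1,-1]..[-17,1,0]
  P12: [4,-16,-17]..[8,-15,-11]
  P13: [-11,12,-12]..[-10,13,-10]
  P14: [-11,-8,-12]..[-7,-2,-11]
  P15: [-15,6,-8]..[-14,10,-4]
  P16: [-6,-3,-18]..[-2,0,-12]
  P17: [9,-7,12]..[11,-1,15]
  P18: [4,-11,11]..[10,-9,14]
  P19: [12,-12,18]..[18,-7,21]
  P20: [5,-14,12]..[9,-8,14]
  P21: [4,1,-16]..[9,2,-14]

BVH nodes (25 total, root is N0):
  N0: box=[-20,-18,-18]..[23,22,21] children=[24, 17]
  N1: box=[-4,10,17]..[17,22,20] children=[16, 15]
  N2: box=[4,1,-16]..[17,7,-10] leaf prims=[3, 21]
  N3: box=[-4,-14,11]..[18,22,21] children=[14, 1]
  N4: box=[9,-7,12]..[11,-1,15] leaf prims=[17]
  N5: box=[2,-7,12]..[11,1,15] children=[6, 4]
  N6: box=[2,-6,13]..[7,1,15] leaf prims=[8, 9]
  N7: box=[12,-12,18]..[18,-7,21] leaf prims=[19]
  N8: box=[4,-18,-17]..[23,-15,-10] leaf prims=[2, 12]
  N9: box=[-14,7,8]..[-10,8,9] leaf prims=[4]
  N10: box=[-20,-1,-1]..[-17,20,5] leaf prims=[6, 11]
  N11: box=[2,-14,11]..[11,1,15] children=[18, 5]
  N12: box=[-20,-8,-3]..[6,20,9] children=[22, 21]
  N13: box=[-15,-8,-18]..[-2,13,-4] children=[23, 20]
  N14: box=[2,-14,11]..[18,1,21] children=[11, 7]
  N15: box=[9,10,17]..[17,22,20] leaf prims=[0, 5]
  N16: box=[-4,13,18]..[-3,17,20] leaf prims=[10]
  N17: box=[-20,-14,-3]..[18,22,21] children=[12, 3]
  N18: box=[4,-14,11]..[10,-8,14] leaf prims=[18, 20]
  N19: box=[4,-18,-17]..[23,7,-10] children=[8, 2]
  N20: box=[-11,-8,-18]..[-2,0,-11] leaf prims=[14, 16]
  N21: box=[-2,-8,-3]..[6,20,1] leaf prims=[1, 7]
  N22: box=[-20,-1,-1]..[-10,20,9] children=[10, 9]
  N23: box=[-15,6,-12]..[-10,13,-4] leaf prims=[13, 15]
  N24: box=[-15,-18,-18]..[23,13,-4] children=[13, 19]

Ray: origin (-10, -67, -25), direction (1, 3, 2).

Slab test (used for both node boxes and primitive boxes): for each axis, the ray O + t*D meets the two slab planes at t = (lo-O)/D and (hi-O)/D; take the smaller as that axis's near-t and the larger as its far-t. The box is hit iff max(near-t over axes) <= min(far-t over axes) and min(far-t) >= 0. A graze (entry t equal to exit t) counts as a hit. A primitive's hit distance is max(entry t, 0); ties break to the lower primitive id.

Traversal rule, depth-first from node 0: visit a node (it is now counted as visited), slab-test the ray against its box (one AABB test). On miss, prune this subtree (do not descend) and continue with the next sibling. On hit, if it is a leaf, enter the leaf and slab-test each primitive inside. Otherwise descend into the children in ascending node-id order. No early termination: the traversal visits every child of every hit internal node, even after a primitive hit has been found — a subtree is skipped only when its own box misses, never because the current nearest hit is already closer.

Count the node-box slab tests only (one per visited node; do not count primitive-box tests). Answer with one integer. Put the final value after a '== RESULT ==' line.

Walk:
N0 x:[-10,33] y:[49/3,89/3] z:[7/2,23] -> hit [49/3,23], descend [17, 24]
  N17 x:[-10,28] y:[53/3,89/3] z:[11,23] -> hit [53/3,23], descend [3, 12]
    N3 x:[6,28] y:[53/3,89/3] z:[18,23] -> hit [18,23], descend [1, 14]
      N1 x:[6,27] y:[77/3,89/3] z:[21,45/2] -> miss, prune
      N14 x:[12,28] y:[53/3,68/3] z:[18,23] -> hit [18,68/3], descend [7, 11]
        N7 x:[22,28] y:[55/3,20] z:[43/2,23] -> miss, prune
        N11 x:[12,21] y:[53/3,68/3] z:[18,20] -> hit [18,20], descend [5, 18]
          N5 x:[12,21] y:[20,68/3] z:[37/2,20] -> hit [20,20], descend [4, 6]
            N4 x:[19,21] y:[20,22] z:[37/2,20] -> hit [20,20] leaf, test {P17@t=20}
            N6 x:[12,17] y:[61/3,68/3] z:[19,20] -> miss, prune
          N18 x:[14,20] y:[53/3,59/3] z:[18,39/2] -> hit [18,39/2] leaf, test {P18@t=56/3, P20@t=37/2}
    N12 x:[-10,16] y:[59/3,29] z:[11,17] -> miss, prune
  N24 x:[-5,33] y:[49/3,80/3] z:[7/2,21/2] -> miss, prune

13 AABB tests over nodes [0, 17, 3, 1, 14, 7, 11, 5, 4, 6, 18, 12, 24]; 2 leaves entered; closest P20.

== RESULT ==
13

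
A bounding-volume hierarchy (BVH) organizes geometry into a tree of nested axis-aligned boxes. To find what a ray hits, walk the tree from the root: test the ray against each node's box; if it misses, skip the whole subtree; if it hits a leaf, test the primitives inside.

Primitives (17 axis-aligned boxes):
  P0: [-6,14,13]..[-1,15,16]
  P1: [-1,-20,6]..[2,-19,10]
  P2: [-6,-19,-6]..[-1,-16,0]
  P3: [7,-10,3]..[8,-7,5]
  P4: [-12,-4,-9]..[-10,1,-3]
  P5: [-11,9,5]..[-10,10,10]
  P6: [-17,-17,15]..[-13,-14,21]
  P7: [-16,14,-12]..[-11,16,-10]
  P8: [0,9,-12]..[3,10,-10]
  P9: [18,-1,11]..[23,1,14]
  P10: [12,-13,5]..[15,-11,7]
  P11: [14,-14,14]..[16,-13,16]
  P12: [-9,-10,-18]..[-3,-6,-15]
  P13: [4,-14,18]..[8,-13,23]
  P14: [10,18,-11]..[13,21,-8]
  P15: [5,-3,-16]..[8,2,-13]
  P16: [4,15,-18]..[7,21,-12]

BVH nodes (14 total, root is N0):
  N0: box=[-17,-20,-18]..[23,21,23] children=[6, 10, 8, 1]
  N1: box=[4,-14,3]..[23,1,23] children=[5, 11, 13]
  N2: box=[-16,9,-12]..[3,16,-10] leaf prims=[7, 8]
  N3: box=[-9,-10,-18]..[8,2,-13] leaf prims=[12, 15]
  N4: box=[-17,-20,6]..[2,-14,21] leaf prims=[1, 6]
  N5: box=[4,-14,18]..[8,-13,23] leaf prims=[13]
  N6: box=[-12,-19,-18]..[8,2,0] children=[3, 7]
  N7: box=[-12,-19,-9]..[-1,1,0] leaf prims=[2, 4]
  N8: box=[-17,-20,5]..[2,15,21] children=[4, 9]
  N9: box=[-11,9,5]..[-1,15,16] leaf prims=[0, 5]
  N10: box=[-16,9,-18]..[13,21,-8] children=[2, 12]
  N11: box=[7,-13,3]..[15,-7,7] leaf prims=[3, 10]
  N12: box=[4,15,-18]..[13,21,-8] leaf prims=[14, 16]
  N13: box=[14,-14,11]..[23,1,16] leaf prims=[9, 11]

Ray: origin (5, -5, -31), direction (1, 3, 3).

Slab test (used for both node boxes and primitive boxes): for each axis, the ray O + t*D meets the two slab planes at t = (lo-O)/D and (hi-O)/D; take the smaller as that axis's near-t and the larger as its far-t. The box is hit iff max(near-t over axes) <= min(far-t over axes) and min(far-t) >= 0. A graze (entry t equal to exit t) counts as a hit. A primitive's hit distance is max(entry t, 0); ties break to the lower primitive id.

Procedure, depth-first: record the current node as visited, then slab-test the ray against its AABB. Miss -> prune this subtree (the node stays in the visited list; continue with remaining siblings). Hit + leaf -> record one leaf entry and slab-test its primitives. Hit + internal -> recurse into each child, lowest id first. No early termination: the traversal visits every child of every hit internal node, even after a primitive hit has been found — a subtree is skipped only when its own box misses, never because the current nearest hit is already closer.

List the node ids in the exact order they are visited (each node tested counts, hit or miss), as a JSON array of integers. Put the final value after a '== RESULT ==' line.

Walk:
N0 x:[-22,18] y:[-5,26/3] z:[13/3,18] -> hit [13/3,26/3], descend [1, 6, 8, 10]
  N1 x:[-1,18] y:[-3,2] z:[34/3,18] -> miss, prune
  N6 x:[-17,3] y:[-14/3,7/3] z:[13/3,31/3] -> miss, prune
  N8 x:[-22,-3] y:[-5,20/3] z:[12,52/3] -> miss, prune
  N10 x:[-21,8] y:[14/3,26/3] z:[13/3,23/3] -> hit [14/3,23/3], descend [2, 12]
    N2 x:[-21,-2] y:[14/3,7] z:[19/3,7] -> miss, prune
    N12 x:[-1,8] y:[20/3,26/3] z:[13/3,23/3] -> hit [20/3,23/3] leaf, test {P14@t=23/3, P16(miss)}

order=[0, 1, 6, 8, 10, 2, 12]  |boxes|=7  |leaves|=1  hit=P14

== RESULT ==
[0, 1, 6, 8, 10, 2, 12]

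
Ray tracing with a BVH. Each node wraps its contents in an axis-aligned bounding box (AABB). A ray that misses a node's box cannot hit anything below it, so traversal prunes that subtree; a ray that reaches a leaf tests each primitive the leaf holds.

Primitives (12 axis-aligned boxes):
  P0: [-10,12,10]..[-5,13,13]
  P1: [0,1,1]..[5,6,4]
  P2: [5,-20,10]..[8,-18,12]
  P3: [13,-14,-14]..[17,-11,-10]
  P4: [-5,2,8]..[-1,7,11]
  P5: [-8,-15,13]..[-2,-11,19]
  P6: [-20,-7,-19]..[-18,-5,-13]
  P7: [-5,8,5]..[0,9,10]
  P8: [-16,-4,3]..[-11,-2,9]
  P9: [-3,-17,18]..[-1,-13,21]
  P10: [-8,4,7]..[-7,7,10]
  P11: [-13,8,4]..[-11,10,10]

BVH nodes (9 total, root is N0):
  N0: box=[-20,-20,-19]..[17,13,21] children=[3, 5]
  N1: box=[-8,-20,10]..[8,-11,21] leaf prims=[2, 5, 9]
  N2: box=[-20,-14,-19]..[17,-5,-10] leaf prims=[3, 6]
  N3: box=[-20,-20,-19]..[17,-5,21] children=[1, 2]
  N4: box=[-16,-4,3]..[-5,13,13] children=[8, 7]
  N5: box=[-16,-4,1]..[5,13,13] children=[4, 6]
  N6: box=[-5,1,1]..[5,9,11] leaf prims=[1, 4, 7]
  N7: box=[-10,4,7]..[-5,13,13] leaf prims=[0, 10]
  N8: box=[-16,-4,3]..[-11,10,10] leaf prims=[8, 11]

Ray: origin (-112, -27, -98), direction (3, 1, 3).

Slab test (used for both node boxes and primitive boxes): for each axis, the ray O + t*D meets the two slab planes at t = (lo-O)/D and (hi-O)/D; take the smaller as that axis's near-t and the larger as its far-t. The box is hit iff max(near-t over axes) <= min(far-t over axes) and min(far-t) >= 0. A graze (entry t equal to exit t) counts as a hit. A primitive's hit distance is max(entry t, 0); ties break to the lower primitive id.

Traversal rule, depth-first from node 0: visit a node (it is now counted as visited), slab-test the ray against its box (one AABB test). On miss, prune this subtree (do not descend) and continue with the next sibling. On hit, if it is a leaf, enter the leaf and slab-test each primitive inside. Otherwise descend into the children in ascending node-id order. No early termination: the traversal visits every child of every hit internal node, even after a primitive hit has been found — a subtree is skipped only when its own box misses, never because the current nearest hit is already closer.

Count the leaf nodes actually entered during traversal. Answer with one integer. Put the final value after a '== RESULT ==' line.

Traverse from the root:
N0 x:[92/3,43] y:[7,40] z:[79/3,119/3] -> hit [92/3,119/3], descend [3, 5]
  N3 x:[92/3,43] y:[7,22] z:[79/3,119/3] -> miss, prune
  N5 x:[32,39] y:[23,40] z:[33,37] -> hit [33,37], descend [4, 6]
    N4 x:[32,107/3] y:[23,40] z:[101/3,37] -> hit [101/3,107/3], descend [7, 8]
      N7 x:[34,107/3] y:[31,40] z:[35,37] -> hit [35,107/3] leaf, test {P0(miss), P10(miss)}
      N8 x:[32,101/3] y:[23,37] z:[101/3,36] -> hit [101/3,101/3] leaf, test {P8(miss), P11(miss)}
    N6 x:[107/3,39] y:[28,36] z:[33,109/3] -> hit [107/3,36] leaf, test {P1(miss), P4(miss), P7@t=107/3}

order=[0, 3, 5, 4, 7, 8, 6]  |boxes|=7  |leaves|=3  hit=P7

== RESULT ==
3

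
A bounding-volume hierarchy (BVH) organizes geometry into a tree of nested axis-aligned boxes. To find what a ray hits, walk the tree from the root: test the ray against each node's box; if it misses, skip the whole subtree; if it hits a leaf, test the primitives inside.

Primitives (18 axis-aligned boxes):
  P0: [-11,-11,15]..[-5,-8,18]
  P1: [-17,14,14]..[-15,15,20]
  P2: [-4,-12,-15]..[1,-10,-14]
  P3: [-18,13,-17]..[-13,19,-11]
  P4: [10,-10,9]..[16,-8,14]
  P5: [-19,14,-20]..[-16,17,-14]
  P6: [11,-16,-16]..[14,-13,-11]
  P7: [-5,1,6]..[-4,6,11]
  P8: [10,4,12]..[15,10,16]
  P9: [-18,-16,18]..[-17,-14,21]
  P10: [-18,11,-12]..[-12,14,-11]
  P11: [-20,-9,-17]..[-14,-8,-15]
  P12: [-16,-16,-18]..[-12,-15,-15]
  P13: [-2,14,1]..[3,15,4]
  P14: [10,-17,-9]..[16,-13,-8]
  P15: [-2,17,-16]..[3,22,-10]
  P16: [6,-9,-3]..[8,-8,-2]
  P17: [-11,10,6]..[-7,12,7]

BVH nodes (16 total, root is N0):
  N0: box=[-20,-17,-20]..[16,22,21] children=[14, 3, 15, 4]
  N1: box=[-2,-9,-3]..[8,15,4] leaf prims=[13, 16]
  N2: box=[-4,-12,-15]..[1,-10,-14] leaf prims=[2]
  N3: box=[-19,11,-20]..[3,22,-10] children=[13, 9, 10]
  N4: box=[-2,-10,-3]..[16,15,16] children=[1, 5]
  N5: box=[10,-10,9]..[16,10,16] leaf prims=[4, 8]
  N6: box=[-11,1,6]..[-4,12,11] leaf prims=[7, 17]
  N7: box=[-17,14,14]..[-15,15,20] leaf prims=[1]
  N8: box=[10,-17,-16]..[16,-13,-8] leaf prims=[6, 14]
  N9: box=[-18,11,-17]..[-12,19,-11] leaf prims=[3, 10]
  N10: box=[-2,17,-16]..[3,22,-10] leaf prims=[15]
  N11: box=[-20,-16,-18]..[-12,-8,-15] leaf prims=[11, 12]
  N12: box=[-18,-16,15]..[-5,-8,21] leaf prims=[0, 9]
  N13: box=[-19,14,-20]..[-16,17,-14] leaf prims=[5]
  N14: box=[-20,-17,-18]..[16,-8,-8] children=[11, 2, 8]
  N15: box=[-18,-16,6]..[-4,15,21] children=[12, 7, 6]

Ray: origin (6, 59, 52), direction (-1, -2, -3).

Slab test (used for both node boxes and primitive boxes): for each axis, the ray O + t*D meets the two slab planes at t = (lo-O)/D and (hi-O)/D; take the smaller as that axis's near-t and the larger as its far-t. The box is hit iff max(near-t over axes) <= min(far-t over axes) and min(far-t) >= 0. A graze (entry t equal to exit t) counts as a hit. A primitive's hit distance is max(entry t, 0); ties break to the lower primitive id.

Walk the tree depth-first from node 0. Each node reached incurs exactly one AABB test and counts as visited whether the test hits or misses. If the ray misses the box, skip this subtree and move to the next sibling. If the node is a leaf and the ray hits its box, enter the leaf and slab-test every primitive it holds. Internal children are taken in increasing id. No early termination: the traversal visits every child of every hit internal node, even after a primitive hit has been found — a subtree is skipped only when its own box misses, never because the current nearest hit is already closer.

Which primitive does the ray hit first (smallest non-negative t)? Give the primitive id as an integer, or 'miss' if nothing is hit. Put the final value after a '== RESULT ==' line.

Traverse from the root:
N0 x:[-10,26] y:[37/2,38] z:[31/3,24] -> hit [37/2,24], descend [3, 4, 14, 15]
  N3 x:[3,25] y:[37/2,24] z:[62/3,24] -> hit [62/3,24], descend [9, 10, 13]
    N9 x:[18,24] y:[20,24] z:[21,23] -> hit [21,23] leaf, test {P3@t=21, P10(miss)}
    N10 x:[3,8] y:[37/2,21] z:[62/3,68/3] -> miss, prune
    N13 x:[22,25] y:[21,45/2] z:[22,24] -> hit [22,45/2] leaf, test {P5@t=22}
  N4 x:[-10,8] y:[22,69/2] z:[12,55/3] -> miss, prune
  N14 x:[-10,26] y:[67/2,38] z:[20,70/3] -> miss, prune
  N15 x:[10,24] y:[22,75/2] z:[31/3,46/3] -> miss, prune

Visited [0, 3, 9, 10, 13, 4, 14, 15]. Tests: 8 box, 2 leaf. Nearest: P3.

== RESULT ==
3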